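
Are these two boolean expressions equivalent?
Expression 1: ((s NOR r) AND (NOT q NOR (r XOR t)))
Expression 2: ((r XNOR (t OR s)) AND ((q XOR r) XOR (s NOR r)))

No. Counterexample: with q=0, t=0, s=0, r=0, Expression 1 = 0 but Expression 2 = 1.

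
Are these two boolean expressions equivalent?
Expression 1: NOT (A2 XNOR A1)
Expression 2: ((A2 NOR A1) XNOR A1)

No. Counterexample: with A2=0, A1=1, Expression 1 = 1 but Expression 2 = 0.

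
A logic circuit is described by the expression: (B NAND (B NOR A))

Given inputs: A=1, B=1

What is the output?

Substituting: (1 NAND (1 NOR 1))
= 1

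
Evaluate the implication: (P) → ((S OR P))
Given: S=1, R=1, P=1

Antecedent (P) = 1; consequent ((S OR P)) = 1.
1 → 1 = 1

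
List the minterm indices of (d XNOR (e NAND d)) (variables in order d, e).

Σm(2) = (d AND NOT e)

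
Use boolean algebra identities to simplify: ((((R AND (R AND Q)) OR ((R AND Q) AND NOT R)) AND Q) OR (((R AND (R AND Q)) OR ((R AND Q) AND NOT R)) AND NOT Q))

By distribution ((E AND v) OR (E AND NOT v) = E) then distribution ((E AND v) OR (E AND NOT v) = E):
= (R AND Q)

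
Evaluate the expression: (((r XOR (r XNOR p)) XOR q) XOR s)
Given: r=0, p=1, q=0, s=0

Substituting: (((0 XOR (0 XNOR 1)) XOR 0) XOR 0)
= 0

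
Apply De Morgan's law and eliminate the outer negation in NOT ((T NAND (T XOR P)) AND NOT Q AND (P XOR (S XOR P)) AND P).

NOT (T NAND (T XOR P)) OR Q OR NOT (P XOR (S XOR P)) OR NOT P
De Morgan's: NOT(AND of terms) = OR of negations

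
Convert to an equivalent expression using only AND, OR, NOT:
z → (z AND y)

NOT z OR (z AND y)
(Implication elimination: A → B = NOT A OR B)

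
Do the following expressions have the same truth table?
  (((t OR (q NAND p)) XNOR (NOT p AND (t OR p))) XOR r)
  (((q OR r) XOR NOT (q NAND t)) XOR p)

No. Counterexample: with t=0, p=0, r=0, q=1, Expression 1 = 0 but Expression 2 = 1.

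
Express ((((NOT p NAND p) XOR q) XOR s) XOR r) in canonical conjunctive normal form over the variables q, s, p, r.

(q OR s OR p OR NOT r) AND (q OR s OR NOT p OR NOT r) AND (q OR NOT s OR p OR r) AND (q OR NOT s OR NOT p OR r) AND (NOT q OR s OR p OR r) AND (NOT q OR s OR NOT p OR r) AND (NOT q OR NOT s OR p OR NOT r) AND (NOT q OR NOT s OR NOT p OR NOT r)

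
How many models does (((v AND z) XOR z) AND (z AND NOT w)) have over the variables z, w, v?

Satisfying assignments: (1,0,0)
Count: 1 out of 8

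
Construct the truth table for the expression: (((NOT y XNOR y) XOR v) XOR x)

v | x | y | Output
------------------
0 | 0 | 0 | 0
0 | 0 | 1 | 0
0 | 1 | 0 | 1
0 | 1 | 1 | 1
1 | 0 | 0 | 1
1 | 0 | 1 | 1
1 | 1 | 0 | 0
1 | 1 | 1 | 0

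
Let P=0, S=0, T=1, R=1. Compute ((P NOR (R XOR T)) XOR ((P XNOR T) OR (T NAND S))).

Substituting: ((0 NOR (1 XOR 1)) XOR ((0 XNOR 1) OR (1 NAND 0)))
= 0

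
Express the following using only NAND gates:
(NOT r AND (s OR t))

(((r NAND r) NAND ((s NAND s) NAND (t NAND t))) NAND ((r NAND r) NAND ((s NAND s) NAND (t NAND t))))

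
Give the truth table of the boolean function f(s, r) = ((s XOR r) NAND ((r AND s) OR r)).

s | r | Output
--------------
0 | 0 | 1
0 | 1 | 0
1 | 0 | 1
1 | 1 | 1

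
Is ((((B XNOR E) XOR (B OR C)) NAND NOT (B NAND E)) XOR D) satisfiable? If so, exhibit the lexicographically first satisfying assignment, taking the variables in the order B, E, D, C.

B=0, E=0, D=0, C=0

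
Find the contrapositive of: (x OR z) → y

Contrapositive: NOT y → NOT (x OR z)
Note: A statement and its contrapositive are logically equivalent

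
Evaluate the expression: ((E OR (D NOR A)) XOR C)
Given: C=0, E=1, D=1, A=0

Substituting: ((1 OR (1 NOR 0)) XOR 0)
= 1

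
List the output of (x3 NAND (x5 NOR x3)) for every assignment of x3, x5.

x3 | x5 | Output
----------------
0 | 0 | 1
0 | 1 | 1
1 | 0 | 1
1 | 1 | 1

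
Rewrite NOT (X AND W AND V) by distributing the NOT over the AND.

NOT X OR NOT W OR NOT V
De Morgan's: NOT(AND of terms) = OR of negations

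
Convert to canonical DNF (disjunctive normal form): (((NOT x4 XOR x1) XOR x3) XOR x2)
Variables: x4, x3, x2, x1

(NOT x4 AND NOT x3 AND NOT x2 AND NOT x1) OR (NOT x4 AND NOT x3 AND x2 AND x1) OR (NOT x4 AND x3 AND NOT x2 AND x1) OR (NOT x4 AND x3 AND x2 AND NOT x1) OR (x4 AND NOT x3 AND NOT x2 AND x1) OR (x4 AND NOT x3 AND x2 AND NOT x1) OR (x4 AND x3 AND NOT x2 AND NOT x1) OR (x4 AND x3 AND x2 AND x1)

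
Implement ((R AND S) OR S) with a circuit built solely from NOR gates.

((((R NOR R) NOR (S NOR S)) NOR S) NOR (((R NOR R) NOR (S NOR S)) NOR S))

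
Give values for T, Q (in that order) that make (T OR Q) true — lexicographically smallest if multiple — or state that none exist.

T=0, Q=1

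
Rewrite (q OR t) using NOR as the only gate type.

((q NOR t) NOR (q NOR t))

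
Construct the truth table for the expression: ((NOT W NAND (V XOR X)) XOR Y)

X | W | Y | V | Output
----------------------
0 | 0 | 0 | 0 | 1
0 | 0 | 0 | 1 | 0
0 | 0 | 1 | 0 | 0
0 | 0 | 1 | 1 | 1
0 | 1 | 0 | 0 | 1
0 | 1 | 0 | 1 | 1
0 | 1 | 1 | 0 | 0
0 | 1 | 1 | 1 | 0
1 | 0 | 0 | 0 | 0
1 | 0 | 0 | 1 | 1
1 | 0 | 1 | 0 | 1
1 | 0 | 1 | 1 | 0
1 | 1 | 0 | 0 | 1
1 | 1 | 0 | 1 | 1
1 | 1 | 1 | 0 | 0
1 | 1 | 1 | 1 | 0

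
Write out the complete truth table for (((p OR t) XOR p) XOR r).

p | t | r | Output
------------------
0 | 0 | 0 | 0
0 | 0 | 1 | 1
0 | 1 | 0 | 1
0 | 1 | 1 | 0
1 | 0 | 0 | 0
1 | 0 | 1 | 1
1 | 1 | 0 | 0
1 | 1 | 1 | 1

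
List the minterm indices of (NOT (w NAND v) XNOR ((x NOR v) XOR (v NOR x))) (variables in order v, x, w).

Σm(0, 1, 2, 3, 4, 6) = (NOT v AND NOT x AND NOT w) OR (NOT v AND NOT x AND w) OR (NOT v AND x AND NOT w) OR (NOT v AND x AND w) OR (v AND NOT x AND NOT w) OR (v AND x AND NOT w)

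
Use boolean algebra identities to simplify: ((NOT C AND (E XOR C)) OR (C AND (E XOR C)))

By distribution ((E AND v) OR (E AND NOT v) = E):
= (E XOR C)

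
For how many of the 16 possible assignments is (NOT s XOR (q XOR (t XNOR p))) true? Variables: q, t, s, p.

Satisfying assignments: (0,0,0,1), (0,0,1,0), (0,1,0,0), (0,1,1,1), (1,0,0,0), (1,0,1,1), (1,1,0,1), (1,1,1,0)
Count: 8 out of 16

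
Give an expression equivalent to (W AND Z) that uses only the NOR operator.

((W NOR W) NOR (Z NOR Z))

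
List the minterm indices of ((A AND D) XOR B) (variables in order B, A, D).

Σm(3, 4, 5, 6) = (NOT B AND A AND D) OR (B AND NOT A AND NOT D) OR (B AND NOT A AND D) OR (B AND A AND NOT D)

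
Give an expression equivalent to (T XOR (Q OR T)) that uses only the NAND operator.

((T NAND (T NAND ((Q NAND Q) NAND (T NAND T)))) NAND (((Q NAND Q) NAND (T NAND T)) NAND (T NAND ((Q NAND Q) NAND (T NAND T)))))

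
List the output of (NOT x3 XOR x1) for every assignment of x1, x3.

x1 | x3 | Output
----------------
0 | 0 | 1
0 | 1 | 0
1 | 0 | 0
1 | 1 | 1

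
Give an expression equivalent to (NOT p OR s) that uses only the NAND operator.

(((p NAND p) NAND (p NAND p)) NAND (s NAND s))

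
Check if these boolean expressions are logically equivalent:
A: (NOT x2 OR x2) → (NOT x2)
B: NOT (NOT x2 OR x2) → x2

No, Inverse is not equivalent to original (counterexample: x2=1, x3=0)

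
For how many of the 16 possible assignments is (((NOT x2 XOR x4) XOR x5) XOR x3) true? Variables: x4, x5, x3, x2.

Satisfying assignments: (0,0,0,0), (0,0,1,1), (0,1,0,1), (0,1,1,0), (1,0,0,1), (1,0,1,0), (1,1,0,0), (1,1,1,1)
Count: 8 out of 16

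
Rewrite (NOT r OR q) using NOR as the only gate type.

(((r NOR r) NOR q) NOR ((r NOR r) NOR q))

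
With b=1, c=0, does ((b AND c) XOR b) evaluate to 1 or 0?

Substituting: ((1 AND 0) XOR 1)
= 1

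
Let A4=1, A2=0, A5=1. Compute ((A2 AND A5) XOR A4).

Substituting: ((0 AND 1) XOR 1)
= 1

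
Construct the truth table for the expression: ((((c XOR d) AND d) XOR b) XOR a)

c | b | a | d | Output
----------------------
0 | 0 | 0 | 0 | 0
0 | 0 | 0 | 1 | 1
0 | 0 | 1 | 0 | 1
0 | 0 | 1 | 1 | 0
0 | 1 | 0 | 0 | 1
0 | 1 | 0 | 1 | 0
0 | 1 | 1 | 0 | 0
0 | 1 | 1 | 1 | 1
1 | 0 | 0 | 0 | 0
1 | 0 | 0 | 1 | 0
1 | 0 | 1 | 0 | 1
1 | 0 | 1 | 1 | 1
1 | 1 | 0 | 0 | 1
1 | 1 | 0 | 1 | 1
1 | 1 | 1 | 0 | 0
1 | 1 | 1 | 1 | 0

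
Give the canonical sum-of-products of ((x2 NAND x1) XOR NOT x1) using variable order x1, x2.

Σm(2) = (x1 AND NOT x2)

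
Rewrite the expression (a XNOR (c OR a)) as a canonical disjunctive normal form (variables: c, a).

(NOT c AND NOT a) OR (NOT c AND a) OR (c AND a)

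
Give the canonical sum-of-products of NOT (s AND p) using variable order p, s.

Σm(0, 1, 2) = (NOT p AND NOT s) OR (NOT p AND s) OR (p AND NOT s)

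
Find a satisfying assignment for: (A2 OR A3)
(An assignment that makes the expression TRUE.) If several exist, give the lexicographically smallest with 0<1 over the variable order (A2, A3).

A2=0, A3=1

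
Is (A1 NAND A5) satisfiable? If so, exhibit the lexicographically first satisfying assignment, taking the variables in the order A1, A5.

A1=0, A5=0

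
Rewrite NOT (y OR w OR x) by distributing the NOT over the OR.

NOT y AND NOT w AND NOT x
De Morgan's: NOT(OR of terms) = AND of negations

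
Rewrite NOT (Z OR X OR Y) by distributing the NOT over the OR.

NOT Z AND NOT X AND NOT Y
De Morgan's: NOT(OR of terms) = AND of negations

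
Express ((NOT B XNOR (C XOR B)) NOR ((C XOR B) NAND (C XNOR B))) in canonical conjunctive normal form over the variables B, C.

(B OR C) AND (B OR NOT C) AND (NOT B OR C) AND (NOT B OR NOT C)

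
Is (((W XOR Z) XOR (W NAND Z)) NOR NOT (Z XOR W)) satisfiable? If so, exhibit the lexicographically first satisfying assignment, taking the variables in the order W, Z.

W=0, Z=1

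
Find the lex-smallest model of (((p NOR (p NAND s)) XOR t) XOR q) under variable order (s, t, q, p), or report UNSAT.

s=0, t=0, q=1, p=0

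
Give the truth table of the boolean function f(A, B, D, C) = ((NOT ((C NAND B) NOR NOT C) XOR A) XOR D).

A | B | D | C | Output
----------------------
0 | 0 | 0 | 0 | 1
0 | 0 | 0 | 1 | 1
0 | 0 | 1 | 0 | 0
0 | 0 | 1 | 1 | 0
0 | 1 | 0 | 0 | 1
0 | 1 | 0 | 1 | 0
0 | 1 | 1 | 0 | 0
0 | 1 | 1 | 1 | 1
1 | 0 | 0 | 0 | 0
1 | 0 | 0 | 1 | 0
1 | 0 | 1 | 0 | 1
1 | 0 | 1 | 1 | 1
1 | 1 | 0 | 0 | 0
1 | 1 | 0 | 1 | 1
1 | 1 | 1 | 0 | 1
1 | 1 | 1 | 1 | 0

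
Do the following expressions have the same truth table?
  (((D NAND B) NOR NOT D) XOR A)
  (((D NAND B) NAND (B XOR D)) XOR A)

No. Counterexample: with B=0, D=0, A=0, Expression 1 = 0 but Expression 2 = 1.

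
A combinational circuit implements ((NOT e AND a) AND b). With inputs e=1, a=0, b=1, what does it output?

Substituting: ((NOT 1 AND 0) AND 1)
= 0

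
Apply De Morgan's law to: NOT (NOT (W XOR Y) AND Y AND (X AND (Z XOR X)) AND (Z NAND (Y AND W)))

(W XOR Y) OR NOT Y OR NOT (X AND (Z XOR X)) OR NOT (Z NAND (Y AND W))
De Morgan's: NOT(AND of terms) = OR of negations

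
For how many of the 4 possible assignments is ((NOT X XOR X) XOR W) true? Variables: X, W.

Satisfying assignments: (0,0), (1,0)
Count: 2 out of 4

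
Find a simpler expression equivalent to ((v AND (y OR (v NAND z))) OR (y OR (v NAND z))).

By absorption (E OR (E AND v) = E):
= (y OR (v NAND z))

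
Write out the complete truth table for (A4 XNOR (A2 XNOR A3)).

A2 | A4 | A3 | Output
---------------------
0 | 0 | 0 | 0
0 | 0 | 1 | 1
0 | 1 | 0 | 1
0 | 1 | 1 | 0
1 | 0 | 0 | 1
1 | 0 | 1 | 0
1 | 1 | 0 | 0
1 | 1 | 1 | 1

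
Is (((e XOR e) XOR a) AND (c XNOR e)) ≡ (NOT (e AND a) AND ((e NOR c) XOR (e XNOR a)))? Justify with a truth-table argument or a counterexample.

No. Counterexample: with c=1, a=0, e=0, Expression 1 = 0 but Expression 2 = 1.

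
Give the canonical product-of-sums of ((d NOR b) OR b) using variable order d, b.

ΠM(2) = (NOT d OR b)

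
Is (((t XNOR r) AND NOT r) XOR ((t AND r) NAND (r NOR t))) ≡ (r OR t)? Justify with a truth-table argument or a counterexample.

Yes, they are equivalent — the two output columns agree on all 4 assignments:
r | t | Expression 1 | Expression 2
-----------------------------------
0 | 0 | 0 | 0
0 | 1 | 1 | 1
1 | 0 | 1 | 1
1 | 1 | 1 | 1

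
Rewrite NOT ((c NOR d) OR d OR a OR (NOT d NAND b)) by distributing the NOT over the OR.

NOT (c NOR d) AND NOT d AND NOT a AND NOT (NOT d NAND b)
De Morgan's: NOT(OR of terms) = AND of negations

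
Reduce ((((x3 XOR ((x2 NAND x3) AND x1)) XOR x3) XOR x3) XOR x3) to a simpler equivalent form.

By XOR self-cancellation ((E XOR v) XOR v = E) then XOR self-cancellation ((E XOR v) XOR v = E):
= ((x2 NAND x3) AND x1)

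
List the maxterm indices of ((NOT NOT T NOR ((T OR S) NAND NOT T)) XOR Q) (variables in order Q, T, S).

ΠM(0, 2, 3, 5) = (Q OR T OR S) AND (Q OR NOT T OR S) AND (Q OR NOT T OR NOT S) AND (NOT Q OR T OR NOT S)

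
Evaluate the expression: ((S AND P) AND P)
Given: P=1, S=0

Substituting: ((0 AND 1) AND 1)
= 0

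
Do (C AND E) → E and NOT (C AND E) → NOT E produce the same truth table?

No, Inverse is not equivalent to original (counterexample: E=1, C=0)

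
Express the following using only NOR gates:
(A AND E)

((A NOR A) NOR (E NOR E))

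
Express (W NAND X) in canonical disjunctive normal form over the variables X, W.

(NOT X AND NOT W) OR (NOT X AND W) OR (X AND NOT W)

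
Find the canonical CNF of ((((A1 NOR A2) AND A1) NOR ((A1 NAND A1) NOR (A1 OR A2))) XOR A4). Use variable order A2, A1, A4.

(A2 OR A1 OR NOT A4) AND (A2 OR NOT A1 OR NOT A4) AND (NOT A2 OR A1 OR NOT A4) AND (NOT A2 OR NOT A1 OR NOT A4)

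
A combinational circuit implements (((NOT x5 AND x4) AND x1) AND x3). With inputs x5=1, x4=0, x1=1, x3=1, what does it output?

Substituting: (((NOT 1 AND 0) AND 1) AND 1)
= 0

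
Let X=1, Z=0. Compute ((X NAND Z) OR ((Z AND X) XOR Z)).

Substituting: ((1 NAND 0) OR ((0 AND 1) XOR 0))
= 1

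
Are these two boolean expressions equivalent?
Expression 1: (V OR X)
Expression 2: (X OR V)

Yes, they are equivalent — the two output columns agree on all 4 assignments:
X | V | Expression 1 | Expression 2
-----------------------------------
0 | 0 | 0 | 0
0 | 1 | 1 | 1
1 | 0 | 1 | 1
1 | 1 | 1 | 1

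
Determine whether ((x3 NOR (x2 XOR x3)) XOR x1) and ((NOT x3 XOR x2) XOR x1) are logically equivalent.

No. Counterexample: with x3=1, x2=1, x1=0, Expression 1 = 0 but Expression 2 = 1.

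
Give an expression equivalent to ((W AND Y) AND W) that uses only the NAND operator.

((((W NAND Y) NAND (W NAND Y)) NAND W) NAND (((W NAND Y) NAND (W NAND Y)) NAND W))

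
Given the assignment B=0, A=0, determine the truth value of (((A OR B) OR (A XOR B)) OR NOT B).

Substituting: (((0 OR 0) OR (0 XOR 0)) OR NOT 0)
= 1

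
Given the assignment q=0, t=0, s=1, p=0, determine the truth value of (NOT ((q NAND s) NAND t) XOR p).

Substituting: (NOT ((0 NAND 1) NAND 0) XOR 0)
= 0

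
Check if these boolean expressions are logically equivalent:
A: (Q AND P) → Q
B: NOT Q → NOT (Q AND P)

Yes, Contrapositive is always equivalent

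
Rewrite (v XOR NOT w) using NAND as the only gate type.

((v NAND (v NAND (w NAND w))) NAND ((w NAND w) NAND (v NAND (w NAND w))))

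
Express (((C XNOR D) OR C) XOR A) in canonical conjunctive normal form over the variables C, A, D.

(C OR A OR NOT D) AND (C OR NOT A OR D) AND (NOT C OR NOT A OR D) AND (NOT C OR NOT A OR NOT D)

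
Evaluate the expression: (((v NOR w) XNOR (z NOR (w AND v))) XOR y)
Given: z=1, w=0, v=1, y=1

Substituting: (((1 NOR 0) XNOR (1 NOR (0 AND 1))) XOR 1)
= 0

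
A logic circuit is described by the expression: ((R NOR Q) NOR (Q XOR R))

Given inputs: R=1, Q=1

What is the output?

Substituting: ((1 NOR 1) NOR (1 XOR 1))
= 1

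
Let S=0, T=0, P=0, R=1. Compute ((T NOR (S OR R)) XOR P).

Substituting: ((0 NOR (0 OR 1)) XOR 0)
= 0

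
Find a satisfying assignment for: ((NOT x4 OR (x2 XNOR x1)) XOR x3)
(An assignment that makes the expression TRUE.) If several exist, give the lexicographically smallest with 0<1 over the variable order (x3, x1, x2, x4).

x3=0, x1=0, x2=0, x4=0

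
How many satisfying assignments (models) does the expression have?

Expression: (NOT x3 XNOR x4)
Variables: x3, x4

Satisfying assignments: (0,1), (1,0)
Count: 2 out of 4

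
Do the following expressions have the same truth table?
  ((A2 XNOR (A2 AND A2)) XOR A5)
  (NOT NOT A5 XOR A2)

No. Counterexample: with A5=0, A2=0, Expression 1 = 1 but Expression 2 = 0.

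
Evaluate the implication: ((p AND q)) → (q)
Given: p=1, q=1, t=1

Antecedent ((p AND q)) = 1; consequent (q) = 1.
1 → 1 = 1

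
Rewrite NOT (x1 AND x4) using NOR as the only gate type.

(((x1 NOR x1) NOR (x4 NOR x4)) NOR ((x1 NOR x1) NOR (x4 NOR x4)))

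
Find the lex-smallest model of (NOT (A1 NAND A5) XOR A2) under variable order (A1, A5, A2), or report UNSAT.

A1=0, A5=0, A2=1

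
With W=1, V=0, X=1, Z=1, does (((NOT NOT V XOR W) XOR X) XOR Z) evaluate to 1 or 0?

Substituting: (((NOT NOT 0 XOR 1) XOR 1) XOR 1)
= 1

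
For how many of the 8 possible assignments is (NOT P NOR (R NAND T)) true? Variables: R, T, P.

Satisfying assignments: (1,1,1)
Count: 1 out of 8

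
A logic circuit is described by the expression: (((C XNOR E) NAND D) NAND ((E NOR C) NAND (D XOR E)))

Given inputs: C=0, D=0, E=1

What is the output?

Substituting: (((0 XNOR 1) NAND 0) NAND ((1 NOR 0) NAND (0 XOR 1)))
= 0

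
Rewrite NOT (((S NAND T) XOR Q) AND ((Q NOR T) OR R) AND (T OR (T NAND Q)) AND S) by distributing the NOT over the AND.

NOT ((S NAND T) XOR Q) OR NOT ((Q NOR T) OR R) OR NOT (T OR (T NAND Q)) OR NOT S
De Morgan's: NOT(AND of terms) = OR of negations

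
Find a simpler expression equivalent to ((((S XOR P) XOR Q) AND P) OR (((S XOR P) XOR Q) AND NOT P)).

By distribution ((E AND v) OR (E AND NOT v) = E):
= ((S XOR P) XOR Q)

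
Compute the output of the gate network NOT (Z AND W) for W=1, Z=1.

Substituting: NOT (1 AND 1)
= 0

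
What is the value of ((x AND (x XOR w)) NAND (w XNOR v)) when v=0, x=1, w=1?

Substituting: ((1 AND (1 XOR 1)) NAND (1 XNOR 0))
= 1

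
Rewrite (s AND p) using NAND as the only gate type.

((s NAND p) NAND (s NAND p))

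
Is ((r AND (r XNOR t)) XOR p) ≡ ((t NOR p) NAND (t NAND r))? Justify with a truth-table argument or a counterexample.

No. Counterexample: with t=1, p=0, r=0, Expression 1 = 0 but Expression 2 = 1.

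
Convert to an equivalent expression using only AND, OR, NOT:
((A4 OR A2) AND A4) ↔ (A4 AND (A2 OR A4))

(((A4 OR A2) AND A4) AND (A4 AND (A2 OR A4))) OR (NOT ((A4 OR A2) AND A4) AND NOT (A4 AND (A2 OR A4)))
(Biconditional = both true or both false)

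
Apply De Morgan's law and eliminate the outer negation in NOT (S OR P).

NOT S AND NOT P
De Morgan's: NOT(OR of terms) = AND of negations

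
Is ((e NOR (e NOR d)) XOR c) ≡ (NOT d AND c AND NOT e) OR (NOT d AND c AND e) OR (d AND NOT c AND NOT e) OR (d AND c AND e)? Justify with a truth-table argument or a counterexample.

Yes, they are equivalent — the two output columns agree on all 8 assignments:
d | c | e | Expression 1 | Expression 2
---------------------------------------
0 | 0 | 0 | 0 | 0
0 | 0 | 1 | 0 | 0
0 | 1 | 0 | 1 | 1
0 | 1 | 1 | 1 | 1
1 | 0 | 0 | 1 | 1
1 | 0 | 1 | 0 | 0
1 | 1 | 0 | 0 | 0
1 | 1 | 1 | 1 | 1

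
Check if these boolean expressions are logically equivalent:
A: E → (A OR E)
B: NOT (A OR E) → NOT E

Yes, Contrapositive is always equivalent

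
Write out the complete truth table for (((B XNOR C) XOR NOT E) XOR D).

B | E | C | D | Output
----------------------
0 | 0 | 0 | 0 | 0
0 | 0 | 0 | 1 | 1
0 | 0 | 1 | 0 | 1
0 | 0 | 1 | 1 | 0
0 | 1 | 0 | 0 | 1
0 | 1 | 0 | 1 | 0
0 | 1 | 1 | 0 | 0
0 | 1 | 1 | 1 | 1
1 | 0 | 0 | 0 | 1
1 | 0 | 0 | 1 | 0
1 | 0 | 1 | 0 | 0
1 | 0 | 1 | 1 | 1
1 | 1 | 0 | 0 | 0
1 | 1 | 0 | 1 | 1
1 | 1 | 1 | 0 | 1
1 | 1 | 1 | 1 | 0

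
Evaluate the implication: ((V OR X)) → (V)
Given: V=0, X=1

Antecedent ((V OR X)) = 1; consequent (V) = 0.
1 → 0 = 0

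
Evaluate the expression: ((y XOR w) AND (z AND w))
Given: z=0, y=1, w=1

Substituting: ((1 XOR 1) AND (0 AND 1))
= 0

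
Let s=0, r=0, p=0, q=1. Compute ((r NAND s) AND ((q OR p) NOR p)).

Substituting: ((0 NAND 0) AND ((1 OR 0) NOR 0))
= 0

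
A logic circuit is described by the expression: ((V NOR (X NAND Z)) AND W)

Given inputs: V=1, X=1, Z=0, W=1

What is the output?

Substituting: ((1 NOR (1 NAND 0)) AND 1)
= 0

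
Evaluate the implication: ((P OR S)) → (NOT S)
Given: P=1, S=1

Antecedent ((P OR S)) = 1; consequent (NOT S) = 0.
1 → 0 = 0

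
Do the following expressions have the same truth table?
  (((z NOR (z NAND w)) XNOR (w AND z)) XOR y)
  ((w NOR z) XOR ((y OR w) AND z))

No. Counterexample: with y=0, z=0, w=1, Expression 1 = 1 but Expression 2 = 0.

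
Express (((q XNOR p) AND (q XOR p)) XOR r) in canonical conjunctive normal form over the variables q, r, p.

(q OR r OR p) AND (q OR r OR NOT p) AND (NOT q OR r OR p) AND (NOT q OR r OR NOT p)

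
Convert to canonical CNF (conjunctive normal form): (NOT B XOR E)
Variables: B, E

(B OR NOT E) AND (NOT B OR E)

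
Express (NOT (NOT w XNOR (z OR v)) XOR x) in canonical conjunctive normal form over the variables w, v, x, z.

(w OR v OR x OR NOT z) AND (w OR v OR NOT x OR z) AND (w OR NOT v OR x OR z) AND (w OR NOT v OR x OR NOT z) AND (NOT w OR v OR x OR z) AND (NOT w OR v OR NOT x OR NOT z) AND (NOT w OR NOT v OR NOT x OR z) AND (NOT w OR NOT v OR NOT x OR NOT z)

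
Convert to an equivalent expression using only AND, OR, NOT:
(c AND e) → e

NOT (c AND e) OR e
(Implication elimination: A → B = NOT A OR B)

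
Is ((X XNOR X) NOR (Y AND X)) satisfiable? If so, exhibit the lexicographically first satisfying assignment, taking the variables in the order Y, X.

UNSATISFIABLE - no assignment makes this expression true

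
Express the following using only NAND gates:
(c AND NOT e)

((c NAND (e NAND e)) NAND (c NAND (e NAND e)))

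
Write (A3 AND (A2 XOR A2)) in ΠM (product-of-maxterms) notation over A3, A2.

ΠM(0, 1, 2, 3) = (A3 OR A2) AND (A3 OR NOT A2) AND (NOT A3 OR A2) AND (NOT A3 OR NOT A2)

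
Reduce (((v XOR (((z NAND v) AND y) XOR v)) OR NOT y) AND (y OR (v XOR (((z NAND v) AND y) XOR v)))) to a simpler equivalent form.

By distribution ((E OR v) AND (E OR NOT v) = E) then XOR self-cancellation ((E XOR v) XOR v = E):
= ((z NAND v) AND y)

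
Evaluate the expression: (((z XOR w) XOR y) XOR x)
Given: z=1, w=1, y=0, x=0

Substituting: (((1 XOR 1) XOR 0) XOR 0)
= 0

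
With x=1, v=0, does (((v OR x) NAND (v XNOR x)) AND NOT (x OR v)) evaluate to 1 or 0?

Substituting: (((0 OR 1) NAND (0 XNOR 1)) AND NOT (1 OR 0))
= 0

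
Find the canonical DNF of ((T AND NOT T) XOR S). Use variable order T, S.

(NOT T AND S) OR (T AND S)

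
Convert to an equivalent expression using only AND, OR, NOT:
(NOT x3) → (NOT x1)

x3 OR (NOT x1)
(Implication elimination: A → B = NOT A OR B)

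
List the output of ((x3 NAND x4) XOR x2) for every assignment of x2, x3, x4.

x2 | x3 | x4 | Output
---------------------
0 | 0 | 0 | 1
0 | 0 | 1 | 1
0 | 1 | 0 | 1
0 | 1 | 1 | 0
1 | 0 | 0 | 0
1 | 0 | 1 | 0
1 | 1 | 0 | 0
1 | 1 | 1 | 1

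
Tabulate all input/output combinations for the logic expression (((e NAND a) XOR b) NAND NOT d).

e | d | a | b | Output
----------------------
0 | 0 | 0 | 0 | 0
0 | 0 | 0 | 1 | 1
0 | 0 | 1 | 0 | 0
0 | 0 | 1 | 1 | 1
0 | 1 | 0 | 0 | 1
0 | 1 | 0 | 1 | 1
0 | 1 | 1 | 0 | 1
0 | 1 | 1 | 1 | 1
1 | 0 | 0 | 0 | 0
1 | 0 | 0 | 1 | 1
1 | 0 | 1 | 0 | 1
1 | 0 | 1 | 1 | 0
1 | 1 | 0 | 0 | 1
1 | 1 | 0 | 1 | 1
1 | 1 | 1 | 0 | 1
1 | 1 | 1 | 1 | 1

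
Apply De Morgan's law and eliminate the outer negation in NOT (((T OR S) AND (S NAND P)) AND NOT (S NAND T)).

NOT ((T OR S) AND (S NAND P)) OR (S NAND T)
De Morgan's: NOT(AND of terms) = OR of negations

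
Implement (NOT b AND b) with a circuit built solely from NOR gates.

(((b NOR b) NOR (b NOR b)) NOR (b NOR b))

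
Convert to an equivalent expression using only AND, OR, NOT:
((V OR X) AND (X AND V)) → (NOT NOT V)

NOT ((V OR X) AND (X AND V)) OR (NOT NOT V)
(Implication elimination: A → B = NOT A OR B)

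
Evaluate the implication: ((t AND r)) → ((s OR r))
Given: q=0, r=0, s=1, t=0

Antecedent ((t AND r)) = 0; consequent ((s OR r)) = 1.
0 → 1 = 1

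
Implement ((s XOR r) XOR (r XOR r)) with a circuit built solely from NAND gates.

((((s NAND (s NAND r)) NAND (r NAND (s NAND r))) NAND (((s NAND (s NAND r)) NAND (r NAND (s NAND r))) NAND ((r NAND (r NAND r)) NAND (r NAND (r NAND r))))) NAND (((r NAND (r NAND r)) NAND (r NAND (r NAND r))) NAND (((s NAND (s NAND r)) NAND (r NAND (s NAND r))) NAND ((r NAND (r NAND r)) NAND (r NAND (r NAND r))))))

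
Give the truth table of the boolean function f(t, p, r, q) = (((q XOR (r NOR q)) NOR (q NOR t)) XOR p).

t | p | r | q | Output
----------------------
0 | 0 | 0 | 0 | 0
0 | 0 | 0 | 1 | 0
0 | 0 | 1 | 0 | 0
0 | 0 | 1 | 1 | 0
0 | 1 | 0 | 0 | 1
0 | 1 | 0 | 1 | 1
0 | 1 | 1 | 0 | 1
0 | 1 | 1 | 1 | 1
1 | 0 | 0 | 0 | 0
1 | 0 | 0 | 1 | 0
1 | 0 | 1 | 0 | 1
1 | 0 | 1 | 1 | 0
1 | 1 | 0 | 0 | 1
1 | 1 | 0 | 1 | 1
1 | 1 | 1 | 0 | 0
1 | 1 | 1 | 1 | 1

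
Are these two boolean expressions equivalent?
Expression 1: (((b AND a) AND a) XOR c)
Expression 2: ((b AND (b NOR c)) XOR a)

No. Counterexample: with c=0, a=1, b=0, Expression 1 = 0 but Expression 2 = 1.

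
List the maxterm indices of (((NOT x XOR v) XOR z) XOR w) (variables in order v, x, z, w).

ΠM(1, 2, 4, 7, 8, 11, 13, 14) = (v OR x OR z OR NOT w) AND (v OR x OR NOT z OR w) AND (v OR NOT x OR z OR w) AND (v OR NOT x OR NOT z OR NOT w) AND (NOT v OR x OR z OR w) AND (NOT v OR x OR NOT z OR NOT w) AND (NOT v OR NOT x OR z OR NOT w) AND (NOT v OR NOT x OR NOT z OR w)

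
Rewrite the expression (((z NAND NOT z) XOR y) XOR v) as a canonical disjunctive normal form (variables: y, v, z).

(NOT y AND NOT v AND NOT z) OR (NOT y AND NOT v AND z) OR (y AND v AND NOT z) OR (y AND v AND z)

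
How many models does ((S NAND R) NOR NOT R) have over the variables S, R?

Satisfying assignments: (1,1)
Count: 1 out of 4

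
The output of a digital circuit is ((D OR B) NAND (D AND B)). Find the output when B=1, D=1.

Substituting: ((1 OR 1) NAND (1 AND 1))
= 0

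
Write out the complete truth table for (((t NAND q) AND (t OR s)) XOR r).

r | q | t | s | Output
----------------------
0 | 0 | 0 | 0 | 0
0 | 0 | 0 | 1 | 1
0 | 0 | 1 | 0 | 1
0 | 0 | 1 | 1 | 1
0 | 1 | 0 | 0 | 0
0 | 1 | 0 | 1 | 1
0 | 1 | 1 | 0 | 0
0 | 1 | 1 | 1 | 0
1 | 0 | 0 | 0 | 1
1 | 0 | 0 | 1 | 0
1 | 0 | 1 | 0 | 0
1 | 0 | 1 | 1 | 0
1 | 1 | 0 | 0 | 1
1 | 1 | 0 | 1 | 0
1 | 1 | 1 | 0 | 1
1 | 1 | 1 | 1 | 1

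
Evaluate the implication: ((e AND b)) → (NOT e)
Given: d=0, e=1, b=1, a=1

Antecedent ((e AND b)) = 1; consequent (NOT e) = 0.
1 → 0 = 0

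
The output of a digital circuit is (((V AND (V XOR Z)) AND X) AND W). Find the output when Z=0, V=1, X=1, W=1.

Substituting: (((1 AND (1 XOR 0)) AND 1) AND 1)
= 1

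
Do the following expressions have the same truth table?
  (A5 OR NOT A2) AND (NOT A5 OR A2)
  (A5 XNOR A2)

Yes, they are equivalent — the two output columns agree on all 4 assignments:
A5 | A2 | Expression 1 | Expression 2
-------------------------------------
0 | 0 | 1 | 1
0 | 1 | 0 | 0
1 | 0 | 0 | 0
1 | 1 | 1 | 1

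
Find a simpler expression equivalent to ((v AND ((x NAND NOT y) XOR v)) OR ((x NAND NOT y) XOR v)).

By absorption (E OR (E AND v) = E):
= ((x NAND NOT y) XOR v)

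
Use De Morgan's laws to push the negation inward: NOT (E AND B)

NOT E OR NOT B
De Morgan's: NOT(AND of terms) = OR of negations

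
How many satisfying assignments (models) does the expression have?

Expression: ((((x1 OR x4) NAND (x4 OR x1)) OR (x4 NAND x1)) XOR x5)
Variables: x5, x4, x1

Satisfying assignments: (0,0,0), (0,0,1), (0,1,0), (1,1,1)
Count: 4 out of 8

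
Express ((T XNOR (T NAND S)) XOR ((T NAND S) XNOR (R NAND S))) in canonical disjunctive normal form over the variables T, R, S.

(NOT T AND NOT R AND NOT S) OR (NOT T AND NOT R AND S) OR (NOT T AND R AND NOT S) OR (T AND R AND S)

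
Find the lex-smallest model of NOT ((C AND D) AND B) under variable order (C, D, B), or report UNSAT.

C=0, D=0, B=0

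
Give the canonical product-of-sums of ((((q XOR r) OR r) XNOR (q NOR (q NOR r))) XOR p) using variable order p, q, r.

ΠM(2, 3, 4, 5) = (p OR NOT q OR r) AND (p OR NOT q OR NOT r) AND (NOT p OR q OR r) AND (NOT p OR q OR NOT r)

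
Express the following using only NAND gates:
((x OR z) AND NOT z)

((((x NAND x) NAND (z NAND z)) NAND (z NAND z)) NAND (((x NAND x) NAND (z NAND z)) NAND (z NAND z)))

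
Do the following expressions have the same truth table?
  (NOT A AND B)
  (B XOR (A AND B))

Yes, they are equivalent — the two output columns agree on all 4 assignments:
A | B | Expression 1 | Expression 2
-----------------------------------
0 | 0 | 0 | 0
0 | 1 | 1 | 1
1 | 0 | 0 | 0
1 | 1 | 0 | 0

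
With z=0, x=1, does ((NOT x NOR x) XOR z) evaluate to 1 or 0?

Substituting: ((NOT 1 NOR 1) XOR 0)
= 0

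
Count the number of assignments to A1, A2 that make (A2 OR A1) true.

Satisfying assignments: (0,1), (1,0), (1,1)
Count: 3 out of 4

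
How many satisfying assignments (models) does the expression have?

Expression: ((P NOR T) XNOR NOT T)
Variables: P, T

Satisfying assignments: (0,0), (0,1), (1,1)
Count: 3 out of 4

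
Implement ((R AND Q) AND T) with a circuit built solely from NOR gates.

((((R NOR R) NOR (Q NOR Q)) NOR ((R NOR R) NOR (Q NOR Q))) NOR (T NOR T))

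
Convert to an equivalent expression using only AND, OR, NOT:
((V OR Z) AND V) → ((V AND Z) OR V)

NOT ((V OR Z) AND V) OR ((V AND Z) OR V)
(Implication elimination: A → B = NOT A OR B)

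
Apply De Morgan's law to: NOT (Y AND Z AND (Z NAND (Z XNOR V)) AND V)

NOT Y OR NOT Z OR NOT (Z NAND (Z XNOR V)) OR NOT V
De Morgan's: NOT(AND of terms) = OR of negations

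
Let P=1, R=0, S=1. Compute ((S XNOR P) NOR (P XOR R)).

Substituting: ((1 XNOR 1) NOR (1 XOR 0))
= 0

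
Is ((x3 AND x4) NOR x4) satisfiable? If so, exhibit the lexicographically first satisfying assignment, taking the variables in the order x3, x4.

x3=0, x4=0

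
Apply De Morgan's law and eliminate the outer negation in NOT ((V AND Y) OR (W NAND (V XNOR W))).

NOT (V AND Y) AND NOT (W NAND (V XNOR W))
De Morgan's: NOT(OR of terms) = AND of negations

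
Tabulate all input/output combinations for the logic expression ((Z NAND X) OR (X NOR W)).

Z | X | W | Output
------------------
0 | 0 | 0 | 1
0 | 0 | 1 | 1
0 | 1 | 0 | 1
0 | 1 | 1 | 1
1 | 0 | 0 | 1
1 | 0 | 1 | 1
1 | 1 | 0 | 0
1 | 1 | 1 | 0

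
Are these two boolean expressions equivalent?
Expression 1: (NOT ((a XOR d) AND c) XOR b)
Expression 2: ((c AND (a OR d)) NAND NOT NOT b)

No. Counterexample: with c=0, d=0, b=1, a=0, Expression 1 = 0 but Expression 2 = 1.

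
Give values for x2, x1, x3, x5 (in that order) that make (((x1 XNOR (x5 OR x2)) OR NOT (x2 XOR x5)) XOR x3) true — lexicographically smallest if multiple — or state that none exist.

x2=0, x1=0, x3=0, x5=0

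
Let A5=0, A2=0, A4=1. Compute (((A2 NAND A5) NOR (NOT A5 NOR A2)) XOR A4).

Substituting: (((0 NAND 0) NOR (NOT 0 NOR 0)) XOR 1)
= 1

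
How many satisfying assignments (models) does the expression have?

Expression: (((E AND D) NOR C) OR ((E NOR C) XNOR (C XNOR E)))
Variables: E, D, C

Satisfying assignments: (0,0,0), (0,0,1), (0,1,0), (0,1,1), (1,0,0), (1,1,0)
Count: 6 out of 8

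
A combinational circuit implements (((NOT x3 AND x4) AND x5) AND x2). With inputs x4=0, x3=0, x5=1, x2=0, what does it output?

Substituting: (((NOT 0 AND 0) AND 1) AND 0)
= 0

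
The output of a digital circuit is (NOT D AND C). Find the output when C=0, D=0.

Substituting: (NOT 0 AND 0)
= 0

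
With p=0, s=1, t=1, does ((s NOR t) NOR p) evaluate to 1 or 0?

Substituting: ((1 NOR 1) NOR 0)
= 1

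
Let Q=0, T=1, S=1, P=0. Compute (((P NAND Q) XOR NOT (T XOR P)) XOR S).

Substituting: (((0 NAND 0) XOR NOT (1 XOR 0)) XOR 1)
= 0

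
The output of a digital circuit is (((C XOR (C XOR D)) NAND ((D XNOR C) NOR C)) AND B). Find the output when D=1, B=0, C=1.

Substituting: (((1 XOR (1 XOR 1)) NAND ((1 XNOR 1) NOR 1)) AND 0)
= 0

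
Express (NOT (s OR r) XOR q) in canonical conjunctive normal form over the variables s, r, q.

(s OR r OR NOT q) AND (s OR NOT r OR q) AND (NOT s OR r OR q) AND (NOT s OR NOT r OR q)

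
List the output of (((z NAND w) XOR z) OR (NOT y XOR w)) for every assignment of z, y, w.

z | y | w | Output
------------------
0 | 0 | 0 | 1
0 | 0 | 1 | 1
0 | 1 | 0 | 1
0 | 1 | 1 | 1
1 | 0 | 0 | 1
1 | 0 | 1 | 1
1 | 1 | 0 | 0
1 | 1 | 1 | 1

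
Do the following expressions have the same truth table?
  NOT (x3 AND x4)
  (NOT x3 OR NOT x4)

Yes, they are equivalent — the two output columns agree on all 4 assignments:
x3 | x4 | Expression 1 | Expression 2
-------------------------------------
0 | 0 | 1 | 1
0 | 1 | 1 | 1
1 | 0 | 1 | 1
1 | 1 | 0 | 0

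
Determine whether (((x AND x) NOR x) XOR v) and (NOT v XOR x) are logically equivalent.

Yes, they are equivalent — the two output columns agree on all 4 assignments:
x | v | Expression 1 | Expression 2
-----------------------------------
0 | 0 | 1 | 1
0 | 1 | 0 | 0
1 | 0 | 0 | 0
1 | 1 | 1 | 1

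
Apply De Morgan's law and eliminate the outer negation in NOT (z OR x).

NOT z AND NOT x
De Morgan's: NOT(OR of terms) = AND of negations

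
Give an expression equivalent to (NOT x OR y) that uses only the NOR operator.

(((x NOR x) NOR y) NOR ((x NOR x) NOR y))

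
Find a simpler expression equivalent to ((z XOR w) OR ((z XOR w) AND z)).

By absorption (E OR (E AND v) = E):
= (z XOR w)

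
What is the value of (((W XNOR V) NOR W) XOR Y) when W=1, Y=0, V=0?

Substituting: (((1 XNOR 0) NOR 1) XOR 0)
= 0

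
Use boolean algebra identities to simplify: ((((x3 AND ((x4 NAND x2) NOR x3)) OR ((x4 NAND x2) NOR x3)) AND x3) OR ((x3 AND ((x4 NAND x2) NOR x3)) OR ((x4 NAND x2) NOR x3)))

By absorption (E OR (E AND v) = E) then absorption (E OR (E AND v) = E):
= ((x4 NAND x2) NOR x3)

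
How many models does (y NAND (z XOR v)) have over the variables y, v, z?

Satisfying assignments: (0,0,0), (0,0,1), (0,1,0), (0,1,1), (1,0,0), (1,1,1)
Count: 6 out of 8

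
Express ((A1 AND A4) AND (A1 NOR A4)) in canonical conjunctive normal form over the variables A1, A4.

(A1 OR A4) AND (A1 OR NOT A4) AND (NOT A1 OR A4) AND (NOT A1 OR NOT A4)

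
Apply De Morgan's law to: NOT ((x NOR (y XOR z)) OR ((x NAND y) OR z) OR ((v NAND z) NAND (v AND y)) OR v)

NOT (x NOR (y XOR z)) AND NOT ((x NAND y) OR z) AND NOT ((v NAND z) NAND (v AND y)) AND NOT v
De Morgan's: NOT(OR of terms) = AND of negations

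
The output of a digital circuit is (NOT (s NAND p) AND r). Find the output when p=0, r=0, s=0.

Substituting: (NOT (0 NAND 0) AND 0)
= 0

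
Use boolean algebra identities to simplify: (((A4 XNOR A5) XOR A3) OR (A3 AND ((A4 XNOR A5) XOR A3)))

By absorption (E OR (E AND v) = E):
= ((A4 XNOR A5) XOR A3)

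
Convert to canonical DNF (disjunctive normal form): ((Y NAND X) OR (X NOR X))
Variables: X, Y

(NOT X AND NOT Y) OR (NOT X AND Y) OR (X AND NOT Y)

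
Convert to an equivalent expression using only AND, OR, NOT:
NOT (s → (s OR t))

s AND NOT (s OR t)
(Negated implication: NOT(A → B) = A AND NOT B)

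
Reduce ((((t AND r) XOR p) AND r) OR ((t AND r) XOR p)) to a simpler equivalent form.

By absorption (E OR (E AND v) = E):
= ((t AND r) XOR p)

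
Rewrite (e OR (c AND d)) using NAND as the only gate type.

((e NAND e) NAND (((c NAND d) NAND (c NAND d)) NAND ((c NAND d) NAND (c NAND d))))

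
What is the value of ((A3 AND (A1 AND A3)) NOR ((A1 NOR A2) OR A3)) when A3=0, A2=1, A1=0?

Substituting: ((0 AND (0 AND 0)) NOR ((0 NOR 1) OR 0))
= 1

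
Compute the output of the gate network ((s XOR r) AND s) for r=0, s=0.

Substituting: ((0 XOR 0) AND 0)
= 0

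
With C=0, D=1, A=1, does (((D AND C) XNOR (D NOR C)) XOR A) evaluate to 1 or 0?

Substituting: (((1 AND 0) XNOR (1 NOR 0)) XOR 1)
= 0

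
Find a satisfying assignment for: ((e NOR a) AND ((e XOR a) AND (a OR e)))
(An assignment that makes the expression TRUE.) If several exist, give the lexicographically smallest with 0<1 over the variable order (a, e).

UNSATISFIABLE - no assignment makes this expression true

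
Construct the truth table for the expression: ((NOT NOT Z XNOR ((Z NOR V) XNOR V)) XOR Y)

Y | V | Z | Output
------------------
0 | 0 | 0 | 1
0 | 0 | 1 | 1
0 | 1 | 0 | 1
0 | 1 | 1 | 0
1 | 0 | 0 | 0
1 | 0 | 1 | 0
1 | 1 | 0 | 0
1 | 1 | 1 | 1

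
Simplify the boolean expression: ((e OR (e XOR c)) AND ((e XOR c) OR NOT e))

By distribution ((E OR v) AND (E OR NOT v) = E):
= (e XOR c)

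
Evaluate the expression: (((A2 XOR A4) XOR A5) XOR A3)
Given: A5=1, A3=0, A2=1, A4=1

Substituting: (((1 XOR 1) XOR 1) XOR 0)
= 1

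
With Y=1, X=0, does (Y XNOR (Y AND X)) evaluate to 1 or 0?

Substituting: (1 XNOR (1 AND 0))
= 0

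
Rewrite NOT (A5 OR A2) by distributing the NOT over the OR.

NOT A5 AND NOT A2
De Morgan's: NOT(OR of terms) = AND of negations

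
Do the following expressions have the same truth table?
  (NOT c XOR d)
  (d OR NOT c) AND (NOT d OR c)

Yes, they are equivalent — the two output columns agree on all 4 assignments:
d | c | Expression 1 | Expression 2
-----------------------------------
0 | 0 | 1 | 1
0 | 1 | 0 | 0
1 | 0 | 0 | 0
1 | 1 | 1 | 1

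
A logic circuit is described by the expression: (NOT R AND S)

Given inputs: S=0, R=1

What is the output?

Substituting: (NOT 1 AND 0)
= 0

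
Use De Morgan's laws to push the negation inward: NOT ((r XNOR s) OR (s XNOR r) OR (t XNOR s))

NOT (r XNOR s) AND NOT (s XNOR r) AND NOT (t XNOR s)
De Morgan's: NOT(OR of terms) = AND of negations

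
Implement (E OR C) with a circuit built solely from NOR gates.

((E NOR C) NOR (E NOR C))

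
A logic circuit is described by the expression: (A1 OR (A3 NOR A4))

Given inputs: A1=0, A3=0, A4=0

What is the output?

Substituting: (0 OR (0 NOR 0))
= 1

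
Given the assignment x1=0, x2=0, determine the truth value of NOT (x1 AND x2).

Substituting: NOT (0 AND 0)
= 1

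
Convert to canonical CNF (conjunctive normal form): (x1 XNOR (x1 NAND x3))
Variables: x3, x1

(x3 OR x1) AND (NOT x3 OR x1) AND (NOT x3 OR NOT x1)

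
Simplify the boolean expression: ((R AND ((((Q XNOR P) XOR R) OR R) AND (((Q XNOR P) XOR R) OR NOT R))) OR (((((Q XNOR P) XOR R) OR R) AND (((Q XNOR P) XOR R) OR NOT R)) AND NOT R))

By distribution ((E AND v) OR (E AND NOT v) = E) then distribution ((E OR v) AND (E OR NOT v) = E):
= ((Q XNOR P) XOR R)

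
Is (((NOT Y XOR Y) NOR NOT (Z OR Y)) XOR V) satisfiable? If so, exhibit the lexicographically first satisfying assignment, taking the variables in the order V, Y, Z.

V=1, Y=0, Z=0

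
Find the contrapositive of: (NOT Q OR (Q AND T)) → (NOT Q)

Contrapositive: Q → NOT (NOT Q OR (Q AND T))
Note: A statement and its contrapositive are logically equivalent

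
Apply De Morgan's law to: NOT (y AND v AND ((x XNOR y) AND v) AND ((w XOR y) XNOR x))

NOT y OR NOT v OR NOT ((x XNOR y) AND v) OR NOT ((w XOR y) XNOR x)
De Morgan's: NOT(AND of terms) = OR of negations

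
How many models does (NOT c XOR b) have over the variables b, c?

Satisfying assignments: (0,0), (1,1)
Count: 2 out of 4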